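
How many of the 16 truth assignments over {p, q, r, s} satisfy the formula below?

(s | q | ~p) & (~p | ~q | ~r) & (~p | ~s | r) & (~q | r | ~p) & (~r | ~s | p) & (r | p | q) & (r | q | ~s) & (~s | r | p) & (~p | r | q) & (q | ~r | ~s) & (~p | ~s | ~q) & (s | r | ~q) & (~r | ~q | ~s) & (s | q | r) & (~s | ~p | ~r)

2

There are 2^4 = 16 truth assignments over (p, q, r, s).
Split on q. With q = 1, the clauses containing q are satisfied and ~q drops from the rest; 1 of the 2^3 = 8 assignments to the other variables satisfy what remains.
With q = 0, by the same count on the reduced clause set, 1 assignment works.
(One model: p=F, q=F, r=T, s=F.)
Total: 1 + 1 = 2.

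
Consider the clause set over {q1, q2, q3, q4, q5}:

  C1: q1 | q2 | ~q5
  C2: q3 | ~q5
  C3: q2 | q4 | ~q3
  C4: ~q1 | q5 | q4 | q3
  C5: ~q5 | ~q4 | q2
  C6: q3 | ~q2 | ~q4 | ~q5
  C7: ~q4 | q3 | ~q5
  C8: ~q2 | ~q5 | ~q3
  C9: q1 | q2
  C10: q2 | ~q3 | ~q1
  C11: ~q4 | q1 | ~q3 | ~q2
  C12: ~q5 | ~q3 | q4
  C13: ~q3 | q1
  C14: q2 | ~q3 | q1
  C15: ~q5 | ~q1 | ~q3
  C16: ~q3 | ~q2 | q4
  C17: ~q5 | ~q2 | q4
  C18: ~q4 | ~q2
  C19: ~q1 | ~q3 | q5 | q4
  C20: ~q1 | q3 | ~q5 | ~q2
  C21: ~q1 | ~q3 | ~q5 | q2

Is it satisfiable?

Branch on q3: set q3 = 0.
Unit clause (~q5) forces q5 = 0.
Branch on q1: set q1 = 0.
Unit clause (q2) forces q2 = 1.
Unit clause (~q4) forces q4 = 0.
All clauses are satisfied.
A satisfying assignment: q1 ↦ 0, q2 ↦ 1, q3 ↦ 0, q4 ↦ 0, q5 ↦ 0.

Yes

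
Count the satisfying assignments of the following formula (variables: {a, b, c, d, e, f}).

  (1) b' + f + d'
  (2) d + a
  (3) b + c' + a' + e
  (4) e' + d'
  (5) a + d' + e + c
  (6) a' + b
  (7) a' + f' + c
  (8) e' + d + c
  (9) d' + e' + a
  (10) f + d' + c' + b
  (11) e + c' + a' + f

There are 2^6 = 64 truth assignments over (a, b, c, d, e, f).
Split on c. With c = 1, the clauses containing c are satisfied and c' drops from the rest; 6 of the 2^5 = 32 assignments to the other variables satisfy what remains.
With c = 0, by the same count on the reduced clause set, 1 assignment works.
Total: 6 + 1 = 7.

7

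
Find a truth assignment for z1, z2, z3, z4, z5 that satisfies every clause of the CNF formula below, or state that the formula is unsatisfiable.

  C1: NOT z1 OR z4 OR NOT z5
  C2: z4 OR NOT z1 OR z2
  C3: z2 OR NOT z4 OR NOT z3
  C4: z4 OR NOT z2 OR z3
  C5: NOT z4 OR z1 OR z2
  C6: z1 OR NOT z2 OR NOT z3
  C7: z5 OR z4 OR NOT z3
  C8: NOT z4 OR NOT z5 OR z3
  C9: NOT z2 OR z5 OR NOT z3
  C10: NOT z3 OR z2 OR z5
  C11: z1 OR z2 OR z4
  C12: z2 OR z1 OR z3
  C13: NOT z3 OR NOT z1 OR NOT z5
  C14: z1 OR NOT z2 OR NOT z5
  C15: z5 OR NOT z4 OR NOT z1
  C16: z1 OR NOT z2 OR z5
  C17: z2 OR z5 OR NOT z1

UNSATISFIABLE

Branch on z1: set z1 = false.
Branch on z4: set z4 = false.
From the singleton clause (z2), z2 = true.
From the singleton clause (z3), z3 = true.
Now (NOT z3) is unsatisfied and unit — conflict.
That branch fails; take z4 = true instead.
From the singleton clause (z2), z2 = true.
From the singleton clause (NOT z3), z3 = false.
From the singleton clause (NOT z5), z5 = false.
Now (z5) is unsatisfied and unit — conflict.
Either choice for z4 ends in contradiction.
That branch fails; take z1 = true instead.
Branch on z4: set z4 = true.
From the singleton clause (z5), z5 = true.
From the singleton clause (z3), z3 = true.
Now (NOT z3) is unsatisfied and unit — conflict.
That branch fails; take z4 = false instead.
From the singleton clause (NOT z5), z5 = false.
From the singleton clause (z2), z2 = true.
From the singleton clause (z3), z3 = true.
Now (NOT z3) is unsatisfied and unit — conflict.
Either choice for z4 ends in contradiction.
Either choice for z1 ends in contradiction.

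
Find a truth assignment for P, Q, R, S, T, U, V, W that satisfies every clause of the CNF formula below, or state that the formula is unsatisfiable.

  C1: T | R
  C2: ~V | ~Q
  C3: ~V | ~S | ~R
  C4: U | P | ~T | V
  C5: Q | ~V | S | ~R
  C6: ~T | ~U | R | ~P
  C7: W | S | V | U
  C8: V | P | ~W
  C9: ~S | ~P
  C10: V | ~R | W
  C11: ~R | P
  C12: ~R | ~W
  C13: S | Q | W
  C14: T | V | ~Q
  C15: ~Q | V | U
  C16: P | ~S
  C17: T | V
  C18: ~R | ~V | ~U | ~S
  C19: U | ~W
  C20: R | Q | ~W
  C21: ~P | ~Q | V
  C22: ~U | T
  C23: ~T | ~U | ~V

P=0; Q=1; R=0; S=0; T=1; U=1; V=0; W=0

Branch on T: set T = 1.
Branch on V: set V = 0.
Branch on U: set U = 1.
Branch on R: set R = 0.
(~P) alone gives P = 0.
(~W) alone gives W = 0.
(~S) alone gives S = 0.
(Q) alone gives Q = 1.
This assignment satisfies each clause.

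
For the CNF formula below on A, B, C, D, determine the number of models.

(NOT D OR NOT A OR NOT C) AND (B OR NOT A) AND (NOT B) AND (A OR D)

2

There are 2^4 = 16 truth assignments over (A, B, C, D).
Split on B. With B = true, the clauses containing B are satisfied and NOT B drops from the rest; 0 of the 2^3 = 8 assignments to the other variables satisfy what remains.
With B = false, by the same count on the reduced clause set, 2 assignments work.
Total: 0 + 2 = 2.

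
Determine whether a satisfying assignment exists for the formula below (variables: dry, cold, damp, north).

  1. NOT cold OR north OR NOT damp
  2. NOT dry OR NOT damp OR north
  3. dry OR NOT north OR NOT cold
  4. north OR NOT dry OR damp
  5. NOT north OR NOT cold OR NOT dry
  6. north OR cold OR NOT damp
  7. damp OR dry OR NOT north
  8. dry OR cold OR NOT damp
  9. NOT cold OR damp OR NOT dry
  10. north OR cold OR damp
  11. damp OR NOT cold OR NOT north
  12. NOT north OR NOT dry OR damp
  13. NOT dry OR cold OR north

Branch on cold: set cold = false.
Branch on north: set north = true.
Branch on damp: set damp = true.
From the singleton clause (dry), dry = true.
Every clause now holds.
A satisfying assignment: dry: true; cold: false; damp: true; north: true.

Satisfiable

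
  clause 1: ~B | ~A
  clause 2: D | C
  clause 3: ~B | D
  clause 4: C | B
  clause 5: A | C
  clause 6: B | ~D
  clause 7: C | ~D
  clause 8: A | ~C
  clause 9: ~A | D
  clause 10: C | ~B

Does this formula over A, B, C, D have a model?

Try B = 0.
From the singleton clause (C), C = 1.
From the singleton clause (~D), D = 0.
From the singleton clause (A), A = 1.
Now (~A) is unsatisfied and unit — conflict.
Backtrack on B: now try B = 1.
From the singleton clause (~A), A = 0.
From the singleton clause (D), D = 1.
From the singleton clause (C), C = 1.
Now (~C) is unsatisfied and unit — conflict.
Both values of B lead to a conflict.
No assignment satisfies every clause.

No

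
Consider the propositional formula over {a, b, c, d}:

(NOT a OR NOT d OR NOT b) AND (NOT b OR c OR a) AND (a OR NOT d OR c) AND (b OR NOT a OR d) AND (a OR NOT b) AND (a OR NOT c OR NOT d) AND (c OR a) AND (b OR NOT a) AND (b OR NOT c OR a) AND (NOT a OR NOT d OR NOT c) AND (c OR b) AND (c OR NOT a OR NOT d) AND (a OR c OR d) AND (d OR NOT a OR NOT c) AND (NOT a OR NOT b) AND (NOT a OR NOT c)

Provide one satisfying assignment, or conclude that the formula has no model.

UNSATISFIABLE

Try a = true.
(b) alone gives b = true.
But (NOT b) is also a unit clause — contradiction.
Undo a and try a = false.
(NOT b) alone gives b = false.
(c) alone gives c = true.
But (NOT c) is also a unit clause — contradiction.
Neither a = true nor a = false works.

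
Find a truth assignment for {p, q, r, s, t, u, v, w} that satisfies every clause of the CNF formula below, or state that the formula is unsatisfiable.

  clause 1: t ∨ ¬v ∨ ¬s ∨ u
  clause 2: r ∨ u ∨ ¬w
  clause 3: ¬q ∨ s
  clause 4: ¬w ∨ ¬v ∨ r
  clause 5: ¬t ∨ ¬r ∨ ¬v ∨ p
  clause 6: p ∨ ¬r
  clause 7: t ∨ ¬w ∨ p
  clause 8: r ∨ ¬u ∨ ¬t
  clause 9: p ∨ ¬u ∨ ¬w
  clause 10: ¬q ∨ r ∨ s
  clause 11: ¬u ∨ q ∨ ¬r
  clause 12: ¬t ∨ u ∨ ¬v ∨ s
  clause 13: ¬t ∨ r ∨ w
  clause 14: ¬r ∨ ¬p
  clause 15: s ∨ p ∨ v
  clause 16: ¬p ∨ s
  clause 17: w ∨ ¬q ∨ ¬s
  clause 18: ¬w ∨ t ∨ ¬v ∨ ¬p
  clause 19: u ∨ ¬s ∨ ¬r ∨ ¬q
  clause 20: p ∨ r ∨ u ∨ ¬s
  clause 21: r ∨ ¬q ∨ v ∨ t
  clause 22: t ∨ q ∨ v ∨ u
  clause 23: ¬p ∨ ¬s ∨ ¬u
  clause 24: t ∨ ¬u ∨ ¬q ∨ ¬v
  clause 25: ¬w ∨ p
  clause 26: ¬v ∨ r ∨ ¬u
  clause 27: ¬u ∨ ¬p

Branch on q: set q = False.
Branch on p: set p = False.
(¬r) alone gives r = False.
(¬w) alone gives w = False.
(¬t) alone gives t = False.
Branch on s: set s = True.
(u) alone gives u = True.
(¬v) alone gives v = False.
Every clause now holds.

p=False; q=False; r=False; s=True; t=False; u=True; v=False; w=False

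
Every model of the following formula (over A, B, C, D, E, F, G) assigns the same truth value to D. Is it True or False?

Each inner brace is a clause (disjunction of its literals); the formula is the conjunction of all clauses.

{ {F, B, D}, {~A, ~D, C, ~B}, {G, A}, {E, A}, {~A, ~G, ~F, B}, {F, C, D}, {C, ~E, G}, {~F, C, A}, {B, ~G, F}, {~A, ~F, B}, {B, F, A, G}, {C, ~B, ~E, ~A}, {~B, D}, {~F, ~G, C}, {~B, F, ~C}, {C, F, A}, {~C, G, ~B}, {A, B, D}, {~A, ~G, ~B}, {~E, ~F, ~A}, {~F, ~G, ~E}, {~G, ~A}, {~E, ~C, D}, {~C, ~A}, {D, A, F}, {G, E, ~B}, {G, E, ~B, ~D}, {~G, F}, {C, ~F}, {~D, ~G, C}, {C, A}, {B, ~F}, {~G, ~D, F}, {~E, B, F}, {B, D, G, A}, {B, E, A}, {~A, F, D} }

True

Suppose D = 0.
The clause (~B) is unit, so B = 0.
The clause (F) is unit, so F = 1.
Now (~F) is unsatisfied and unit — conflict.
So every satisfying assignment has D = True.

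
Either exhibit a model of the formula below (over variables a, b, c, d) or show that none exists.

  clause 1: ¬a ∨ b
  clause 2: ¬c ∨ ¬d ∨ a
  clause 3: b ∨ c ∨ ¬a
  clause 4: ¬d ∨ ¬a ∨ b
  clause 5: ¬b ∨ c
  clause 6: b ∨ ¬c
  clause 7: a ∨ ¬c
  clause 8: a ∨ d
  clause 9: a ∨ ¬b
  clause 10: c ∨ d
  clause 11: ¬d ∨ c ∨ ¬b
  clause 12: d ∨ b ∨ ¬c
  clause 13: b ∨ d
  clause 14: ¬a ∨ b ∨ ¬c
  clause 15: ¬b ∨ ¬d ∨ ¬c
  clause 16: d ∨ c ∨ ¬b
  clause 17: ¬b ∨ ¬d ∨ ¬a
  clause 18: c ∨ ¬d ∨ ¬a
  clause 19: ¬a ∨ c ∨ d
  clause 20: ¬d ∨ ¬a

a ↦ True, b ↦ True, c ↦ True, d ↦ False

Try a = True.
The clause (b) is unit, so b = True.
The clause (c) is unit, so c = True.
The clause (¬d) is unit, so d = False.
All clauses are satisfied.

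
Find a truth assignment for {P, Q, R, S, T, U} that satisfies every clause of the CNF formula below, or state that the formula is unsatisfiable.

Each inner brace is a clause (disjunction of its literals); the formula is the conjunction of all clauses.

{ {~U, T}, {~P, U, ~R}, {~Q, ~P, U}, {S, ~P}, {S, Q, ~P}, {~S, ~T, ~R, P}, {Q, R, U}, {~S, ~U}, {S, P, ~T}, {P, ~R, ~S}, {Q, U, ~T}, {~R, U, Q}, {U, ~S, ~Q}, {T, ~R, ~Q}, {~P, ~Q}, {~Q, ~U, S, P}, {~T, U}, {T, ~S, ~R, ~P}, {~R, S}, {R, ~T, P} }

P ↦ 0, Q ↦ 1, R ↦ 0, S ↦ 0, T ↦ 0, U ↦ 0

Case U = 0:
From the singleton clause (~T), T = 0.
Case P = 0:
Case Q = 1:
From the singleton clause (~S), S = 0.
From the singleton clause (~R), R = 0.
Every clause now holds.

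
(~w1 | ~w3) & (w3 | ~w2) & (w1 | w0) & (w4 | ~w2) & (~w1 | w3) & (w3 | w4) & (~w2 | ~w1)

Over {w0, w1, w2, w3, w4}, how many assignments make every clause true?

4

There are 2^5 = 32 truth assignments over (w0, w1, w2, w3, w4).
Split on w3. With w3 = 1, the clauses containing w3 are satisfied and ~w3 drops from the rest; 3 of the 2^4 = 16 assignments to the other variables satisfy what remains.
With w3 = 0, by the same count on the reduced clause set, 1 assignment works.
Total: 3 + 1 = 4.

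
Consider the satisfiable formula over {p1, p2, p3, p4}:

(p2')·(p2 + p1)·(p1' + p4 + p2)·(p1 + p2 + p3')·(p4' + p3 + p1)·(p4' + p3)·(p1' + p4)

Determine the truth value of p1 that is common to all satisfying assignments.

True

Suppose p1 = 0.
Unit clause (p2') forces p2 = 0.
But (p2) is also a unit clause — contradiction.
So every satisfying assignment has p1 = True.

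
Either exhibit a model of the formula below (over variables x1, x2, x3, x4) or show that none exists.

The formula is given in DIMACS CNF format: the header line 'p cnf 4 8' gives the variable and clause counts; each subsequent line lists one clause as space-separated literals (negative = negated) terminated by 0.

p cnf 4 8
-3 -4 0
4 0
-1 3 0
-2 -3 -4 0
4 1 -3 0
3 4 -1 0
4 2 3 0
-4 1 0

From the singleton clause (x4), x4 = True.
From the singleton clause (¬x3), x3 = False.
From the singleton clause (¬x1), x1 = False.
That conflicts with the unit clause (x1).

UNSATISFIABLE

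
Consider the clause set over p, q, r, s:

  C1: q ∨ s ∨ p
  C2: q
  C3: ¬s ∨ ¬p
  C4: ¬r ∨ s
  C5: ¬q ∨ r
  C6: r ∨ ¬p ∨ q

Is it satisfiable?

(q) alone gives q = True.
(r) alone gives r = True.
(s) alone gives s = True.
(¬p) alone gives p = False.
All clauses are satisfied.
A satisfying assignment: p: False; q: True; r: True; s: True.

Yes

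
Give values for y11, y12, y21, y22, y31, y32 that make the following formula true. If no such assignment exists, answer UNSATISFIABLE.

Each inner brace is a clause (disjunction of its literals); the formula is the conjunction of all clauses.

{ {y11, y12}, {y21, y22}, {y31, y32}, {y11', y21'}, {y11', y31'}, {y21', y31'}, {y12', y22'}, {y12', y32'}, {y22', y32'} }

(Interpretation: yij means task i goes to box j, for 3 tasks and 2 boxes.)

Suppose y11 = 1.
From the singleton clause (y21'), y21 = 0.
From the singleton clause (y22), y22 = 1.
From the singleton clause (y31'), y31 = 0.
From the singleton clause (y32), y32 = 1.
Now (y32') is unsatisfied and unit — conflict.
So y11 must be the other value — set y11 = 0.
From the singleton clause (y12), y12 = 1.
From the singleton clause (y22'), y22 = 0.
From the singleton clause (y21), y21 = 1.
From the singleton clause (y31'), y31 = 0.
From the singleton clause (y32), y32 = 1.
Now (y32') is unsatisfied and unit — conflict.
Either choice for y11 ends in contradiction.

UNSATISFIABLE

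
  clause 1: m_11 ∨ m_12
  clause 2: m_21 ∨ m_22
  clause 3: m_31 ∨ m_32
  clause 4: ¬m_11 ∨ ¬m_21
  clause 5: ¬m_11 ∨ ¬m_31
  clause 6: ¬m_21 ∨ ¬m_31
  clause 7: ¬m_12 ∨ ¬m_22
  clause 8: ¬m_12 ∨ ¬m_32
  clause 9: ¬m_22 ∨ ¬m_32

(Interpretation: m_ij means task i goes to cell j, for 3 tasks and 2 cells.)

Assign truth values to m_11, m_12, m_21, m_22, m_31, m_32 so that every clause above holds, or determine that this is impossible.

Try m_11 = True.
From the singleton clause (¬m_21), m_21 = False.
From the singleton clause (m_22), m_22 = True.
From the singleton clause (¬m_31), m_31 = False.
From the singleton clause (m_32), m_32 = True.
That conflicts with the unit clause (¬m_32).
That branch fails; take m_11 = False instead.
From the singleton clause (m_12), m_12 = True.
From the singleton clause (¬m_22), m_22 = False.
From the singleton clause (m_21), m_21 = True.
From the singleton clause (¬m_31), m_31 = False.
From the singleton clause (m_32), m_32 = True.
That conflicts with the unit clause (¬m_32).
Neither m_11 = True nor m_11 = False works.

UNSATISFIABLE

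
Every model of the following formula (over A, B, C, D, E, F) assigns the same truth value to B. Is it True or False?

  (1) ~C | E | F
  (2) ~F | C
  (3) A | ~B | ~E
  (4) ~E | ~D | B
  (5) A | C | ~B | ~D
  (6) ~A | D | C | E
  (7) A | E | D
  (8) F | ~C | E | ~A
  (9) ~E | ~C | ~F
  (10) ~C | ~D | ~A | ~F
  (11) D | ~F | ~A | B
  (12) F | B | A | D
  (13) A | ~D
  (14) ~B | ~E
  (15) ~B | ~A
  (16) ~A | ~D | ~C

False

Suppose B = 1.
Unit clause (~E) forces E = 0.
Unit clause (~A) forces A = 0.
Unit clause (D) forces D = 1.
That conflicts with the unit clause (~D).
So every satisfying assignment has B = False.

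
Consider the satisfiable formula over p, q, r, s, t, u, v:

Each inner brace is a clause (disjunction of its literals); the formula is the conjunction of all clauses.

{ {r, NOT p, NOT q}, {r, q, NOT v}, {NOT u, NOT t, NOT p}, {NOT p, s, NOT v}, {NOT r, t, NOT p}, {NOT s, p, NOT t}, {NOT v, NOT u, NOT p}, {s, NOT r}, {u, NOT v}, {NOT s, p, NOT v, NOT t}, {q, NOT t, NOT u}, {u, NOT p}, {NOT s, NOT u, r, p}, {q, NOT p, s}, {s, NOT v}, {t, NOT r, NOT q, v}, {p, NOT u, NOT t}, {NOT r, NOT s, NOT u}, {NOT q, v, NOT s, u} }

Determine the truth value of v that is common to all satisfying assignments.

Suppose v = true.
Unit clause (u) forces u = true.
Unit clause (NOT p) forces p = false.
Unit clause (s) forces s = true.
Unit clause (NOT t) forces t = false.
Unit clause (r) forces r = true.
Now (NOT r) is unsatisfied and unit — conflict.
So every satisfying assignment has v = False.

False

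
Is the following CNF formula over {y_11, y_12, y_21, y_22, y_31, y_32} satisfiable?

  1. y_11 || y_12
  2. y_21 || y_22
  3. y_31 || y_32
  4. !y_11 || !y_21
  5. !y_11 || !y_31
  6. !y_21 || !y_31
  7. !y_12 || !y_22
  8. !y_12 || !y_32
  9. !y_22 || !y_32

No

Suppose y_11 = true.
Unit clause (!y_21) forces y_21 = false.
Unit clause (y_22) forces y_22 = true.
Unit clause (!y_31) forces y_31 = false.
Unit clause (y_32) forces y_32 = true.
That conflicts with the unit clause (!y_32).
That branch fails; take y_11 = false instead.
Unit clause (y_12) forces y_12 = true.
Unit clause (!y_22) forces y_22 = false.
Unit clause (y_21) forces y_21 = true.
Unit clause (!y_31) forces y_31 = false.
Unit clause (y_32) forces y_32 = true.
That conflicts with the unit clause (!y_32).
Either choice for y_11 ends in contradiction.
No assignment satisfies every clause.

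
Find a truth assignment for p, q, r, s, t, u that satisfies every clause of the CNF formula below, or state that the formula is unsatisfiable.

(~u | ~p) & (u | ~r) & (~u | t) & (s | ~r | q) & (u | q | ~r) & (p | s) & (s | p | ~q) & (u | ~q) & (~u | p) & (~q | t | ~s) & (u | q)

Try u = 0.
Unit clause (~r) forces r = 0.
Unit clause (~q) forces q = 0.
That conflicts with the unit clause (q).
That branch fails; take u = 1 instead.
Unit clause (~p) forces p = 0.
That conflicts with the unit clause (p).
Either choice for u ends in contradiction.

UNSATISFIABLE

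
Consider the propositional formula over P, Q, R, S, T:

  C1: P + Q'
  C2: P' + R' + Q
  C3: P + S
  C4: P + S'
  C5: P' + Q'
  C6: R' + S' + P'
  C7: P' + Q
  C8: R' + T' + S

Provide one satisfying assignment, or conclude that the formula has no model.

Case P = 1:
Unit clause (Q') forces Q = 0.
That conflicts with the unit clause (Q).
That branch fails; take P = 0 instead.
Unit clause (Q') forces Q = 0.
Unit clause (S) forces S = 1.
That conflicts with the unit clause (S').
Neither P = 1 nor P = 0 works.

UNSATISFIABLE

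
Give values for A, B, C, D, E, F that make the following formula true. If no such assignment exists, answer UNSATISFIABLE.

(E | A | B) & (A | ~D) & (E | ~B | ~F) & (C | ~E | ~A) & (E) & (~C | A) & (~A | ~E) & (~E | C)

UNSATISFIABLE

From the singleton clause (E), E = 1.
From the singleton clause (~A), A = 0.
From the singleton clause (~D), D = 0.
From the singleton clause (~C), C = 0.
But (C) is also a unit clause — contradiction.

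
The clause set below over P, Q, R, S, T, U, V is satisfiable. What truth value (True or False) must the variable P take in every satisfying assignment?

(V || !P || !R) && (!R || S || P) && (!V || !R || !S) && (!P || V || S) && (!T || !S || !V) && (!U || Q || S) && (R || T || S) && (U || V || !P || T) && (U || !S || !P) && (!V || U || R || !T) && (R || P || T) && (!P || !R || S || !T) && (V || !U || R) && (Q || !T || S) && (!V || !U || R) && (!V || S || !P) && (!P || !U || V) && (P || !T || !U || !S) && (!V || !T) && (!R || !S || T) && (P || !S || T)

False

Suppose P = true.
Suppose V = true.
From the singleton clause (S), S = true.
From the singleton clause (!R), R = false.
From the singleton clause (!T), T = false.
From the singleton clause (U), U = true.
That conflicts with the unit clause (!U).
Backtrack on V: now try V = false.
From the singleton clause (!R), R = false.
From the singleton clause (S), S = true.
From the singleton clause (U), U = true.
That conflicts with the unit clause (!U).
Both values of V lead to a conflict.
So every satisfying assignment has P = False.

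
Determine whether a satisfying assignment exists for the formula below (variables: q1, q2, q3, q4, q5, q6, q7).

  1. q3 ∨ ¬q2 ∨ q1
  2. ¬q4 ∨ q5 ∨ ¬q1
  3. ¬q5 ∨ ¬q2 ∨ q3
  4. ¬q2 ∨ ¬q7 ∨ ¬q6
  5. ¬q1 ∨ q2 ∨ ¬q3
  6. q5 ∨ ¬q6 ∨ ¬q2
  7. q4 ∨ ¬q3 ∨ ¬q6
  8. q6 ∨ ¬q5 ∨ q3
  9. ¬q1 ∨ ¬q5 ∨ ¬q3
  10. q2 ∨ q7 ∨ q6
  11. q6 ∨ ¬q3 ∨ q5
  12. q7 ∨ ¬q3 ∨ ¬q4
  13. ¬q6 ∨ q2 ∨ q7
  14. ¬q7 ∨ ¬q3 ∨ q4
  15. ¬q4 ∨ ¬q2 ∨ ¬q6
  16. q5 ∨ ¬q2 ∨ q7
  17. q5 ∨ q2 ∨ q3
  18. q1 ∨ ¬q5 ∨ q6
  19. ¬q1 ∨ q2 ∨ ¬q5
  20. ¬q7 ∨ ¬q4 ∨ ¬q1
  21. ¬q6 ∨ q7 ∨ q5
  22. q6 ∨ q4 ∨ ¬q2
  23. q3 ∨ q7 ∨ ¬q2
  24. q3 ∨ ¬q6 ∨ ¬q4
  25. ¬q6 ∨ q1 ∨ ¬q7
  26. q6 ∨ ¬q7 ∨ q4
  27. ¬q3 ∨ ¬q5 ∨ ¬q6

Unsatisfiable

Suppose q3 = True.
Suppose q1 = False.
Suppose q4 = True.
The clause (q7) is unit, so q7 = True.
The clause (¬q6) is unit, so q6 = False.
The clause (q5) is unit, so q5 = True.
That conflicts with the unit clause (¬q5).
That branch fails; take q4 = False instead.
The clause (¬q6) is unit, so q6 = False.
The clause (q5) is unit, so q5 = True.
That conflicts with the unit clause (¬q5).
Either choice for q4 ends in contradiction.
That branch fails; take q1 = True instead.
The clause (q2) is unit, so q2 = True.
The clause (¬q5) is unit, so q5 = False.
The clause (¬q4) is unit, so q4 = False.
The clause (¬q6) is unit, so q6 = False.
That conflicts with the unit clause (q6).
Either choice for q1 ends in contradiction.
That branch fails; take q3 = False instead.
Suppose q2 = False.
The clause (q5) is unit, so q5 = True.
The clause (q6) is unit, so q6 = True.
The clause (q7) is unit, so q7 = True.
The clause (¬q1) is unit, so q1 = False.
That conflicts with the unit clause (q1).
That branch fails; take q2 = True instead.
The clause (q1) is unit, so q1 = True.
The clause (¬q5) is unit, so q5 = False.
The clause (¬q4) is unit, so q4 = False.
The clause (¬q6) is unit, so q6 = False.
That conflicts with the unit clause (q6).
Either choice for q2 ends in contradiction.
Either choice for q3 ends in contradiction.
No assignment satisfies every clause.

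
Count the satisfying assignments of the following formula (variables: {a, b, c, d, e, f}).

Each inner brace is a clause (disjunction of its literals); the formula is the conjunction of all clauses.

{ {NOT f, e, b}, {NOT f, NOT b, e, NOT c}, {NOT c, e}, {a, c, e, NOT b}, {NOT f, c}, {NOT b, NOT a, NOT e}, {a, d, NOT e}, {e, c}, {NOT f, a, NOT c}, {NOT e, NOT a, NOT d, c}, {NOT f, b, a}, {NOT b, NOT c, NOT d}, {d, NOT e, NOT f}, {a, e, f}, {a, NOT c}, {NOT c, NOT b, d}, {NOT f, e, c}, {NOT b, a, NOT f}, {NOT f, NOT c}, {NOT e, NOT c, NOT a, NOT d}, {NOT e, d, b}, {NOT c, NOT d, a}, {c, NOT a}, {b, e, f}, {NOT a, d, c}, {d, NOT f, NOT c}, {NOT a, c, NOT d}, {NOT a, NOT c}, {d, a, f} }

2

There are 2^6 = 64 truth assignments over (a, b, c, d, e, f).
Split on c. With c = true, the clauses containing c are satisfied and NOT c drops from the rest; 0 of the 2^5 = 32 assignments to the other variables satisfy what remains.
With c = false, by the same count on the reduced clause set, 2 assignments work.
(One model: a=F, b=F, c=F, d=T, e=T, f=F.)
Total: 0 + 2 = 2.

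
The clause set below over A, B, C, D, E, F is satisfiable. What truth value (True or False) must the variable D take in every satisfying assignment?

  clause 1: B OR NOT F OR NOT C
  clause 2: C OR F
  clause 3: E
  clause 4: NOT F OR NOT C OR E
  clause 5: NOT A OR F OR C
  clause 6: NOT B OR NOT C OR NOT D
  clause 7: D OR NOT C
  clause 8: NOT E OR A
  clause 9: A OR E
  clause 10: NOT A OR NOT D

False

Suppose D = true.
Unit clause (E) forces E = true.
Unit clause (A) forces A = true.
Now (NOT A) is unsatisfied and unit — conflict.
So every satisfying assignment has D = False.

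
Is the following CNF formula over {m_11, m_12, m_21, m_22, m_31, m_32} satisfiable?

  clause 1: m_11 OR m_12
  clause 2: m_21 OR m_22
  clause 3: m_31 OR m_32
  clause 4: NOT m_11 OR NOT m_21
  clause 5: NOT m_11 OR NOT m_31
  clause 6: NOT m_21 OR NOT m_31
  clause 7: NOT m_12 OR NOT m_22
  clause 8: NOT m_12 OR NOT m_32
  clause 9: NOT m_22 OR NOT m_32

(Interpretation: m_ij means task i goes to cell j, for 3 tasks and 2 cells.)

Unsatisfiable

Try m_11 = true.
(NOT m_21) alone gives m_21 = false.
(m_22) alone gives m_22 = true.
(NOT m_31) alone gives m_31 = false.
(m_32) alone gives m_32 = true.
But (NOT m_32) is also a unit clause — contradiction.
That branch fails; take m_11 = false instead.
(m_12) alone gives m_12 = true.
(NOT m_22) alone gives m_22 = false.
(m_21) alone gives m_21 = true.
(NOT m_31) alone gives m_31 = false.
(m_32) alone gives m_32 = true.
But (NOT m_32) is also a unit clause — contradiction.
Neither m_11 = true nor m_11 = false works.
No assignment satisfies every clause.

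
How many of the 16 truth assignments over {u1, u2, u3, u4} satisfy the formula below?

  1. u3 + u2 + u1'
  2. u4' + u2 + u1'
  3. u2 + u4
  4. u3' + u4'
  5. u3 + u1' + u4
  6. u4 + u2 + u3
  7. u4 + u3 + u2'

There are 2^4 = 16 truth assignments over (u1, u2, u3, u4).
Check each against the 7 clauses (columns in the order u1, u2, u3, u4):
  F F F F  ✗ fails (u2 + u4)
  F F F T  ✓ satisfies all
  F F T F  ✗ fails (u2 + u4)
  F F T T  ✗ fails (u3' + u4')
  F T F F  ✗ fails (u4 + u3 + u2')
  F T F T  ✓ satisfies all
  F T T F  ✓ satisfies all
  F T T T  ✗ fails (u3' + u4')
  T F F F  ✗ fails (u3 + u2 + u1')
  T F F T  ✗ fails (u3 + u2 + u1')
  T F T F  ✗ fails (u2 + u4)
  T F T T  ✗ fails (u4' + u2 + u1')
  T T F F  ✗ fails (u3 + u1' + u4)
  T T F T  ✓ satisfies all
  T T T F  ✓ satisfies all
  T T T T  ✗ fails (u3' + u4')
5 of the 16 rows are models.

5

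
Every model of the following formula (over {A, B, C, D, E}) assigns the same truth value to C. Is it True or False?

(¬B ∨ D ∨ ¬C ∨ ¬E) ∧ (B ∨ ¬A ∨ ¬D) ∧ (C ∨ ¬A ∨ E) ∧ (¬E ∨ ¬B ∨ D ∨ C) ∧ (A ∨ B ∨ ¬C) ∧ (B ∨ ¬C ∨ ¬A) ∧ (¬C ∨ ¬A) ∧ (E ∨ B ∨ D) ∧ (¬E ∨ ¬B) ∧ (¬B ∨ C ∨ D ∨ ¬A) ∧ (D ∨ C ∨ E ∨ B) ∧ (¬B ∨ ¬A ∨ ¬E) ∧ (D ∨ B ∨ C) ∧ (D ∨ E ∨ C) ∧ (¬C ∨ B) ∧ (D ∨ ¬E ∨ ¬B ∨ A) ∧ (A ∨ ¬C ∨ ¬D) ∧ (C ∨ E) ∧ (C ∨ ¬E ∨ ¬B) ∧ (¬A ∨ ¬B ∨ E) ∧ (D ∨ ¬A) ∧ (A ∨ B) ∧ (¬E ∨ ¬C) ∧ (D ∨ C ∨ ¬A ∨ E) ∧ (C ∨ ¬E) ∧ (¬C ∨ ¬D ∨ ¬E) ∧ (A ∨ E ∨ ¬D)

Suppose C = False.
Unit clause (E) forces E = True.
But (¬E) is also a unit clause — contradiction.
So every satisfying assignment has C = True.

True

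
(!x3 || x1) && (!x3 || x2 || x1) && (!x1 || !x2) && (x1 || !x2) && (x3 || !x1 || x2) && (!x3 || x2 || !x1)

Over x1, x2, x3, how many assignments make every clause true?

1

There are 2^3 = 8 truth assignments over (x1, x2, x3).
Split on x1. With x1 = true, the clauses containing x1 are satisfied and !x1 drops from the rest; 0 of the 2^2 = 4 assignments to the other variables satisfy what remains.
With x1 = false, by the same count on the reduced clause set, 1 assignment works.
(One model: x1=F, x2=F, x3=F.)
Total: 0 + 1 = 1.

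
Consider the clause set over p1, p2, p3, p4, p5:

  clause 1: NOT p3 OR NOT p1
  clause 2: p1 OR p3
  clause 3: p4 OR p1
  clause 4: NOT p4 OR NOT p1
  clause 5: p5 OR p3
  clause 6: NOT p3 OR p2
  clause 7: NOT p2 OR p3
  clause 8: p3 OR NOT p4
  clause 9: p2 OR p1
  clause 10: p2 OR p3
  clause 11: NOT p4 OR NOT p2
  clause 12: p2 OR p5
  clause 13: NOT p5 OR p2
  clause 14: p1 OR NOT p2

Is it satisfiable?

No

Case p3 = false:
The clause (p1) is unit, so p1 = true.
The clause (NOT p4) is unit, so p4 = false.
The clause (p5) is unit, so p5 = true.
The clause (NOT p2) is unit, so p2 = false.
But (p2) is also a unit clause — contradiction.
So p3 must be the other value — set p3 = true.
The clause (NOT p1) is unit, so p1 = false.
The clause (p4) is unit, so p4 = true.
The clause (p2) is unit, so p2 = true.
But (NOT p2) is also a unit clause — contradiction.
Both values of p3 lead to a conflict.
No assignment satisfies every clause.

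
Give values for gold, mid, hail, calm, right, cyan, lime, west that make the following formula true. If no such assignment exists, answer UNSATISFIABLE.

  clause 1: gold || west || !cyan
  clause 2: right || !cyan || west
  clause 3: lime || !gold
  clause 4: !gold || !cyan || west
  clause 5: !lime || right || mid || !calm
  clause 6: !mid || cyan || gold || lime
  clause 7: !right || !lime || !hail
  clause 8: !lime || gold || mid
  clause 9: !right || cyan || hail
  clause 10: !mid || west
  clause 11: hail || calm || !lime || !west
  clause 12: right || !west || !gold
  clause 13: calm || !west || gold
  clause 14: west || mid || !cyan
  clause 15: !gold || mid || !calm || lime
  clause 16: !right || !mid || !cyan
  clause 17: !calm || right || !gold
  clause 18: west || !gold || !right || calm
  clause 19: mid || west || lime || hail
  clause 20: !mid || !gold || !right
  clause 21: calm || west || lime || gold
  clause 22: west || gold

gold ↦ false, mid ↦ true, hail ↦ false, calm ↦ true, right ↦ false, cyan ↦ true, lime ↦ true, west ↦ true

Branch on lime: set lime = true.
Branch on right: set right = false.
Branch on cyan: set cyan = true.
From the singleton clause (west), west = true.
From the singleton clause (!gold), gold = false.
From the singleton clause (mid), mid = true.
From the singleton clause (calm), calm = true.
No clause remains; hail is free.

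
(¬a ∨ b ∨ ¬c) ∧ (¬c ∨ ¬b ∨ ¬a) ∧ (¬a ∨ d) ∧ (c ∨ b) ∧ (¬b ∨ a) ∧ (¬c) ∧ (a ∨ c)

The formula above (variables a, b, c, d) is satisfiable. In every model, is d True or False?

Suppose d = False.
From the singleton clause (¬a), a = False.
From the singleton clause (¬b), b = False.
From the singleton clause (c), c = True.
That conflicts with the unit clause (¬c).
So every satisfying assignment has d = True.

True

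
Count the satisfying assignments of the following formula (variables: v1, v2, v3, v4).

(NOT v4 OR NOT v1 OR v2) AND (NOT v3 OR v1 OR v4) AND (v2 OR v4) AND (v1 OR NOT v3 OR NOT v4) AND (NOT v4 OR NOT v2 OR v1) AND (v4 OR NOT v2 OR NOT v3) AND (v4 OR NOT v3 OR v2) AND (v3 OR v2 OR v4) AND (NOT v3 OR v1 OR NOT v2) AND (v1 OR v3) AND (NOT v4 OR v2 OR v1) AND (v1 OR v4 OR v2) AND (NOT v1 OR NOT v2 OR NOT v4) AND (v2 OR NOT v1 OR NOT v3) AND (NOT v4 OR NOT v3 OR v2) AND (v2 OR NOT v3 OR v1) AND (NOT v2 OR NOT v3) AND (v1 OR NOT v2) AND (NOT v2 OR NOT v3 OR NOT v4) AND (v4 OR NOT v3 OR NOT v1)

1

There are 2^4 = 16 truth assignments over (v1, v2, v3, v4).
Check each against the 20 clauses (columns in the order v1, v2, v3, v4):
  F F F F  ✗ fails (v2 OR v4)
  F F F T  ✗ fails (v1 OR v3)
  F F T F  ✗ fails (NOT v3 OR v1 OR v4)
  F F T T  ✗ fails (v1 OR NOT v3 OR NOT v4)
  F T F F  ✗ fails (v1 OR v3)
  F T F T  ✗ fails (NOT v4 OR NOT v2 OR v1)
  F T T F  ✗ fails (NOT v3 OR v1 OR v4)
  F T T T  ✗ fails (v1 OR NOT v3 OR NOT v4)
  T F F F  ✗ fails (v2 OR v4)
  T F F T  ✗ fails (NOT v4 OR NOT v1 OR v2)
  T F T F  ✗ fails (v2 OR v4)
  T F T T  ✗ fails (NOT v4 OR NOT v1 OR v2)
  T T F F  ✓ satisfies all
  T T F T  ✗ fails (NOT v1 OR NOT v2 OR NOT v4)
  T T T F  ✗ fails (v4 OR NOT v2 OR NOT v3)
  T T T T  ✗ fails (NOT v1 OR NOT v2 OR NOT v4)
1 of the 16 rows is a model.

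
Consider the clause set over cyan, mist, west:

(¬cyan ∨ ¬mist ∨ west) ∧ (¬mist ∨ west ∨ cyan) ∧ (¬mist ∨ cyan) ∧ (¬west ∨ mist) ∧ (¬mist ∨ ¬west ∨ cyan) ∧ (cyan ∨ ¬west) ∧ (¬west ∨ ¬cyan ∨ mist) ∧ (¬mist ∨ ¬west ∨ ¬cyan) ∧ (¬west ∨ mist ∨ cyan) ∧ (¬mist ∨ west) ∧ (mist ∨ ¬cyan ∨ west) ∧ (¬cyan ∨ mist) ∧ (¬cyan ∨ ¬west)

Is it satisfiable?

Yes, satisfiable

Branch on mist: set mist = False.
(¬west) alone gives west = False.
(¬cyan) alone gives cyan = False.
All clauses are satisfied.
A satisfying assignment: cyan ↦ False; mist ↦ False; west ↦ False.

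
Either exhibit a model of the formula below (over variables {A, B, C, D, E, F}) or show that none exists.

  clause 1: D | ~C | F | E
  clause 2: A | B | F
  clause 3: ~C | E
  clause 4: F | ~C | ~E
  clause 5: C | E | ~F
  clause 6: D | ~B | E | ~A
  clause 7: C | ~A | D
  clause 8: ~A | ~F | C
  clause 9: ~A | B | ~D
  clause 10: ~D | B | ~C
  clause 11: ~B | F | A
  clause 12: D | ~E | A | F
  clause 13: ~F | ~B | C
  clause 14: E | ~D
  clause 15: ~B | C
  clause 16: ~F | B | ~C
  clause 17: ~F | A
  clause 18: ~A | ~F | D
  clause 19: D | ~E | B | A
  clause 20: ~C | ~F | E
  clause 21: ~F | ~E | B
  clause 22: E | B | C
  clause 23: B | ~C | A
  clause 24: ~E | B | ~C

Case C = 1:
From the singleton clause (E), E = 1.
From the singleton clause (F), F = 1.
From the singleton clause (B), B = 1.
From the singleton clause (A), A = 1.
From the singleton clause (D), D = 1.
This assignment satisfies each clause.

A=1,  B=1,  C=1,  D=1,  E=1,  F=1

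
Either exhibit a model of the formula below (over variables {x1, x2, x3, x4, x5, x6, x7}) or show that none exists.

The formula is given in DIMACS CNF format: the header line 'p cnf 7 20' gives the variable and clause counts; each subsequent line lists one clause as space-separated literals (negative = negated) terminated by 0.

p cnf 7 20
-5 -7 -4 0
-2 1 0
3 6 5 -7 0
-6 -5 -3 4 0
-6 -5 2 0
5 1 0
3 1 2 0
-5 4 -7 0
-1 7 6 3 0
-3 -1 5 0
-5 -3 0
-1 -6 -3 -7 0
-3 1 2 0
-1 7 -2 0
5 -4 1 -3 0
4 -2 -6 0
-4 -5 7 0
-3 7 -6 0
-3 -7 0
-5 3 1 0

Case x2 = False:
Case x6 = True:
(¬x5) alone gives x5 = False.
(x1) alone gives x1 = True.
(¬x3) alone gives x3 = False.
Every clause is now satisfied; x4, x7 are unconstrained.

x1 ↦ True, x2 ↦ False, x3 ↦ False, x4 ↦ False, x5 ↦ False, x6 ↦ True, x7 ↦ False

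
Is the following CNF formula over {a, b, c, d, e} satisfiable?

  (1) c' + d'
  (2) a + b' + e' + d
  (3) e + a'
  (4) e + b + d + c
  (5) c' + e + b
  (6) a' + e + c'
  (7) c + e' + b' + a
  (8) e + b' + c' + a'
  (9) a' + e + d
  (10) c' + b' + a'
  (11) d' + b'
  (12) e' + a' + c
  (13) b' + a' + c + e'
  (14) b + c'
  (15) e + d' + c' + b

Branch on c: set c = 1.
Unit clause (d') forces d = 0.
Unit clause (b) forces b = 1.
Unit clause (a') forces a = 0.
Unit clause (e') forces e = 0.
Every clause now holds.
A satisfying assignment: a ↦ 0; b ↦ 1; c ↦ 1; d ↦ 0; e ↦ 0.

Yes, satisfiable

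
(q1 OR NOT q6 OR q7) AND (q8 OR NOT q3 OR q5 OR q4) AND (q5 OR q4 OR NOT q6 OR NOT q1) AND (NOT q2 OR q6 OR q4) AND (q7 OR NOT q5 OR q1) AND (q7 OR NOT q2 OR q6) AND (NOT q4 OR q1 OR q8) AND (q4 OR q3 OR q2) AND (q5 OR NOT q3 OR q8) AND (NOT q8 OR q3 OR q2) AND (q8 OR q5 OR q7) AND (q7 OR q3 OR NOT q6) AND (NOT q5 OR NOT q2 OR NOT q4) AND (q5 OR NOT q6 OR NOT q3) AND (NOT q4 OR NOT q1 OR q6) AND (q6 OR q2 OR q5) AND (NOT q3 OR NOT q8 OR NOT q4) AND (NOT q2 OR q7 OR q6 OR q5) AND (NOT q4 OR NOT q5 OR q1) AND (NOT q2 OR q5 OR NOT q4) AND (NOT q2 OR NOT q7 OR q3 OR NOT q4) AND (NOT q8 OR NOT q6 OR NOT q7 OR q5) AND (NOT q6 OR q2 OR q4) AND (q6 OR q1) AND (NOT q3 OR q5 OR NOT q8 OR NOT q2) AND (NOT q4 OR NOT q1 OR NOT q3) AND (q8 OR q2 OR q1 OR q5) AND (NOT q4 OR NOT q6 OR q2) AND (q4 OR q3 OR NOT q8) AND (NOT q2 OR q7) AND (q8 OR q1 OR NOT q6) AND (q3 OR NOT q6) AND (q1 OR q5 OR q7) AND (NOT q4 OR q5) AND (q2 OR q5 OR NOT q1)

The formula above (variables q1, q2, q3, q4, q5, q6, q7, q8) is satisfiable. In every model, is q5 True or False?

Suppose q5 = false.
Unit clause (NOT q4) forces q4 = false.
Case q8 = true:
Unit clause (q3) forces q3 = true.
Unit clause (NOT q6) forces q6 = false.
Unit clause (NOT q2) forces q2 = false.
But (q2) is also a unit clause — contradiction.
That branch fails; take q8 = false instead.
Unit clause (NOT q3) forces q3 = false.
Unit clause (q2) forces q2 = true.
Unit clause (q6) forces q6 = true.
But (NOT q6) is also a unit clause — contradiction.
Both values of q8 lead to a conflict.
So every satisfying assignment has q5 = True.

True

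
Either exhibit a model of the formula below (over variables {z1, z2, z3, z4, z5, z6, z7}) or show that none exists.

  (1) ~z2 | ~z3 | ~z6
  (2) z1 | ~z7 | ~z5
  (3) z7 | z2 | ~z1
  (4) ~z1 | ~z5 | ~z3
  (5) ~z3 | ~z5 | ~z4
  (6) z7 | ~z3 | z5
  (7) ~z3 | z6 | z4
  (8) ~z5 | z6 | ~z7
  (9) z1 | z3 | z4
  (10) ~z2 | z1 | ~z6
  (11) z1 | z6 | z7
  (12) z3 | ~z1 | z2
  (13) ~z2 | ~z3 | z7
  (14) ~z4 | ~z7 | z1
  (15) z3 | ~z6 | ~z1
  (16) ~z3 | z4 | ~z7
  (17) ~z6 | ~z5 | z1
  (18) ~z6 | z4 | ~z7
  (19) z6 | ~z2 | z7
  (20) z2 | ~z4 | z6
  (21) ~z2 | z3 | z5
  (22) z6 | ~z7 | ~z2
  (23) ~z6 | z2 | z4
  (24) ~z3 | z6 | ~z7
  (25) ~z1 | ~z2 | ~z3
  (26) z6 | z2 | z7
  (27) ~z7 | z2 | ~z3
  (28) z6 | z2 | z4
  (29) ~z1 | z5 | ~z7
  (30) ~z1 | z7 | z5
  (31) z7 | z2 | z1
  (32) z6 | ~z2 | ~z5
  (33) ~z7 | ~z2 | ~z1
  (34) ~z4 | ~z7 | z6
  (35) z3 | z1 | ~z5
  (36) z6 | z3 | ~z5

Branch on z2: set z2 = 0.
Branch on z7: set z7 = 1.
(~z3) alone gives z3 = 0.
(~z1) alone gives z1 = 0.
(~z5) alone gives z5 = 0.
(z4) alone gives z4 = 1.
But (~z4) is also a unit clause — contradiction.
So z7 must be the other value — set z7 = 0.
(~z1) alone gives z1 = 0.
But (z1) is also a unit clause — contradiction.
Either choice for z7 ends in contradiction.
So z2 must be the other value — set z2 = 1.
Branch on z3: set z3 = 0.
(z5) alone gives z5 = 1.
(z6) alone gives z6 = 1.
(z1) alone gives z1 = 1.
But (~z1) is also a unit clause — contradiction.
So z3 must be the other value — set z3 = 1.
(~z6) alone gives z6 = 0.
(z4) alone gives z4 = 1.
(~z5) alone gives z5 = 0.
(z7) alone gives z7 = 1.
But (~z7) is also a unit clause — contradiction.
Either choice for z3 ends in contradiction.
Either choice for z2 ends in contradiction.

UNSATISFIABLE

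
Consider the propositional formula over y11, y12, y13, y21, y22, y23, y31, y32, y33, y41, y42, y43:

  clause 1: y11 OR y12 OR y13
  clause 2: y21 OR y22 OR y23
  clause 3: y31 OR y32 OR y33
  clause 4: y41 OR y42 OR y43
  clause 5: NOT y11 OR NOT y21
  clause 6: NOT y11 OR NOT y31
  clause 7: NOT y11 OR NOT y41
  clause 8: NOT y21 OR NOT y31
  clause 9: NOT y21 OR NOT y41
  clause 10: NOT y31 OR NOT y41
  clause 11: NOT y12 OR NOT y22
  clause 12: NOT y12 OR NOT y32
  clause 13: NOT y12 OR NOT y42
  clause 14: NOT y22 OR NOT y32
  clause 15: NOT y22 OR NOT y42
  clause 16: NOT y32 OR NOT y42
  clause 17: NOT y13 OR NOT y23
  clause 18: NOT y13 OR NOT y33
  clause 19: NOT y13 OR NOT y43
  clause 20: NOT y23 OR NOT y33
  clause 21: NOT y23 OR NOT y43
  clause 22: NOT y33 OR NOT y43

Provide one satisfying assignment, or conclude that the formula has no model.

UNSATISFIABLE

Case y11 = false:
Case y12 = true:
The clause (NOT y22) is unit, so y22 = false.
The clause (NOT y32) is unit, so y32 = false.
The clause (NOT y42) is unit, so y42 = false.
Case y21 = true:
The clause (NOT y31) is unit, so y31 = false.
The clause (y33) is unit, so y33 = true.
The clause (NOT y41) is unit, so y41 = false.
The clause (y43) is unit, so y43 = true.
Now (NOT y43) is unsatisfied and unit — conflict.
Backtrack on y21: now try y21 = false.
The clause (y23) is unit, so y23 = true.
The clause (NOT y13) is unit, so y13 = false.
The clause (NOT y33) is unit, so y33 = false.
The clause (y31) is unit, so y31 = true.
The clause (NOT y41) is unit, so y41 = false.
The clause (y43) is unit, so y43 = true.
Now (NOT y43) is unsatisfied and unit — conflict.
Neither y21 = true nor y21 = false works.
Backtrack on y12: now try y12 = false.
The clause (y13) is unit, so y13 = true.
The clause (NOT y23) is unit, so y23 = false.
The clause (NOT y33) is unit, so y33 = false.
The clause (NOT y43) is unit, so y43 = false.
Case y21 = true:
The clause (NOT y31) is unit, so y31 = false.
The clause (y32) is unit, so y32 = true.
The clause (NOT y41) is unit, so y41 = false.
The clause (y42) is unit, so y42 = true.
Now (NOT y42) is unsatisfied and unit — conflict.
Backtrack on y21: now try y21 = false.
The clause (y22) is unit, so y22 = true.
The clause (NOT y32) is unit, so y32 = false.
The clause (y31) is unit, so y31 = true.
The clause (NOT y41) is unit, so y41 = false.
The clause (y42) is unit, so y42 = true.
Now (NOT y42) is unsatisfied and unit — conflict.
Neither y21 = true nor y21 = false works.
Neither y12 = true nor y12 = false works.
Backtrack on y11: now try y11 = true.
The clause (NOT y21) is unit, so y21 = false.
The clause (NOT y31) is unit, so y31 = false.
The clause (NOT y41) is unit, so y41 = false.
Case y22 = true:
The clause (NOT y12) is unit, so y12 = false.
The clause (NOT y32) is unit, so y32 = false.
The clause (y33) is unit, so y33 = true.
The clause (NOT y42) is unit, so y42 = false.
The clause (y43) is unit, so y43 = true.
Now (NOT y43) is unsatisfied and unit — conflict.
Backtrack on y22: now try y22 = false.
The clause (y23) is unit, so y23 = true.
The clause (NOT y13) is unit, so y13 = false.
The clause (NOT y33) is unit, so y33 = false.
The clause (y32) is unit, so y32 = true.
The clause (NOT y12) is unit, so y12 = false.
The clause (NOT y42) is unit, so y42 = false.
The clause (y43) is unit, so y43 = true.
Now (NOT y43) is unsatisfied and unit — conflict.
Neither y22 = true nor y22 = false works.
Neither y11 = true nor y11 = false works.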